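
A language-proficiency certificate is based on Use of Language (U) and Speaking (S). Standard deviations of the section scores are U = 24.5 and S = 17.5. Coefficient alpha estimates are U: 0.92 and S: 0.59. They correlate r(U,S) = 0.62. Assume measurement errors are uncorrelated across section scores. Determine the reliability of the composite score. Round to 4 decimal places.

Var(U+S) = 24.5² + 17.5² + 2·[24.5·17.5·0.62] = 906.5 + 531.65 = 1438.15.
Because errors are independent across components, Cov(Tᵢ,Tⱼ) = Cov(Xᵢ,Xⱼ); the off-diagonal part of the true-score variance is the same as above.
True-score variance = [24.5²·0.92 + 17.5²·0.59] + 531.65 = 732.918 + 531.65 = 1264.57.
Reliability = 1264.57 / 1438.15 = 0.8793.

0.8793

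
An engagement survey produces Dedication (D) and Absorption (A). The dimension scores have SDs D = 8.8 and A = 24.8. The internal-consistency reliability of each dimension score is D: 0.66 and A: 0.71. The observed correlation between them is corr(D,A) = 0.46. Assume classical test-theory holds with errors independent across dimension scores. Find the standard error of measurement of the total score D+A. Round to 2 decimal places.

14.31

Var(total) = 692.48 + 200.781 = 893.261.
True-score variance = 487.789 + 200.781 = 688.57, so reliability = 0.7708.
Error variance = 893.261 − 688.57 = 204.691; SEM = √204.691 = 14.31.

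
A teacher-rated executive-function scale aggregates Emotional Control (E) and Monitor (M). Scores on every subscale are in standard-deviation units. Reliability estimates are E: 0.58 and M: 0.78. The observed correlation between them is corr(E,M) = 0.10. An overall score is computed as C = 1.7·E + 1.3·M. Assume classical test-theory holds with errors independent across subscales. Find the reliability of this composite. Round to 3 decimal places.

0.684

Var(C) = 1.7² + 1.3² + 2·[2.21·0.10] = 4.58 + 0.442 = 5.022.
Because errors are independent across components, Cov(Tᵢ,Tⱼ) = Cov(Xᵢ,Xⱼ); the off-diagonal part of the true-score variance is the same as above.
True-score variance = [1.7²·0.58 + 1.3²·0.78] + 0.442 = 2.9944 + 0.442 = 3.4364.
Reliability = 3.4364 / 5.022 = 0.684.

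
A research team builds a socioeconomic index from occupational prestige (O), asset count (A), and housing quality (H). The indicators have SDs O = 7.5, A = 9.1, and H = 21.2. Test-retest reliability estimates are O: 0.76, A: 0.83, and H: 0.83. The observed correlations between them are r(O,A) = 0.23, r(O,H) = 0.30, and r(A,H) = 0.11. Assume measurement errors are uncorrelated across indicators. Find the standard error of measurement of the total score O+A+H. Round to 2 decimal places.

10.20

Var(total) = 588.5 + 169.237 = 757.737.
True-score variance = 484.517 + 169.237 = 653.755, so reliability = 0.8628.
Error variance = 757.737 − 653.755 = 103.983; SEM = √103.983 = 10.20.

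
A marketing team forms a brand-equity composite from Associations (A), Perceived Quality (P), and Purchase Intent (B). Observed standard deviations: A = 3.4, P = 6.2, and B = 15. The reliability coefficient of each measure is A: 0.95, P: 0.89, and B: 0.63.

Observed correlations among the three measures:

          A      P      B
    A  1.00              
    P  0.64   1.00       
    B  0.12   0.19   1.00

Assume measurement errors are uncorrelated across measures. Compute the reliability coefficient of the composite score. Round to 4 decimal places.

0.7481

Var(A+P+B) = 3.4² + 6.2² + 15² + 2·[3.4·6.2·0.64 + 3.4·15·0.12 + 6.2·15·0.19] = 275 + 74.5624 = 349.562.
Under uncorrelated errors the observed covariances equal the true-score covariances, so only the own-variance terms attenuate.
True-score variance = [3.4²·0.95 + 6.2²·0.89 + 15²·0.63] + 74.5624 = 186.944 + 74.5624 = 261.506.
Reliability = 261.506 / 349.562 = 0.7481.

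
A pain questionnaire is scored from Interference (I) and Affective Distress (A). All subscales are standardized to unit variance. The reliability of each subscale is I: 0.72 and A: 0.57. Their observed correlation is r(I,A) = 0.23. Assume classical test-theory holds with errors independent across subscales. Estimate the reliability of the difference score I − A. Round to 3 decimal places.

0.539

Var(I−A) = 1 + 1 − 2·0.23 = 2 − 0.46 = 1.54.
Because errors are independent across components, Cov(Tᵢ,Tⱼ) = Cov(Xᵢ,Xⱼ); the off-diagonal part of the true-score variance is the same as above.
True-score variance = [0.72 + 0.57] − 0.46 = 1.29 − 0.46 = 0.83.
Reliability = 0.83 / 1.54 = 0.539.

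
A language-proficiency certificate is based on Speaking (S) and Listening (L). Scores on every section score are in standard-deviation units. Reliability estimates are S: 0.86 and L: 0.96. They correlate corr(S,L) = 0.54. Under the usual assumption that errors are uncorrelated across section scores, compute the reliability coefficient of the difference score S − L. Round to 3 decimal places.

0.804

Var(S−L) = 1 + 1 − 2·0.54 = 2 − 1.08 = 0.92.
Because errors are independent across components, Cov(Tᵢ,Tⱼ) = Cov(Xᵢ,Xⱼ); the off-diagonal part of the true-score variance is the same as above.
True-score variance = [0.86 + 0.96] − 1.08 = 1.82 − 1.08 = 0.74.
Reliability = 0.74 / 0.92 = 0.804.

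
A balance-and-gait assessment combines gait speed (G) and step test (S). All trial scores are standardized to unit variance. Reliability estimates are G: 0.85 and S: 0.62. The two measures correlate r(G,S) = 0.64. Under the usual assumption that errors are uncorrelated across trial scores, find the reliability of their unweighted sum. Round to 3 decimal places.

0.838

Var(G+S) = 2 + 2·[0.64] = 2 + 1.28 = 3.28.
Because errors are independent across components, Cov(Tᵢ,Tⱼ) = Cov(Xᵢ,Xⱼ); the off-diagonal part of the true-score variance is the same as above.
True-score variance = [0.85 + 0.62] + 1.28 = 1.47 + 1.28 = 2.75.
Reliability = 2.75 / 3.28 = 0.838.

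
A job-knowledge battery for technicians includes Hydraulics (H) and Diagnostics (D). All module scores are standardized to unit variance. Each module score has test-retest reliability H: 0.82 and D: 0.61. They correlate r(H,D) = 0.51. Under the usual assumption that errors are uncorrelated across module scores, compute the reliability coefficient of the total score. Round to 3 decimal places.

0.811

Var(H+D) = 2 + 2·[0.51] = 2 + 1.02 = 3.02.
Under uncorrelated errors the observed covariances equal the true-score covariances, so only the own-variance terms attenuate.
True-score variance = [0.82 + 0.61] + 1.02 = 1.43 + 1.02 = 2.45.
Reliability = 2.45 / 3.02 = 0.811.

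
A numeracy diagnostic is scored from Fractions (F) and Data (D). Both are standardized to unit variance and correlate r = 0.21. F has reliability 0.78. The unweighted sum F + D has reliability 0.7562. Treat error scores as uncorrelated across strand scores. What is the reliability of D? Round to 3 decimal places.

Var(F+D) = 2 + 2·0.21 = 2.420.
True-score variance = ρ_F + ρ_D + 2·0.21, so 0.7562 = (0.78 + ρ_D + 0.42) / 2.420.
ρ_D = 0.7562·2.420 − 0.78 − 0.42 = 0.630.

0.630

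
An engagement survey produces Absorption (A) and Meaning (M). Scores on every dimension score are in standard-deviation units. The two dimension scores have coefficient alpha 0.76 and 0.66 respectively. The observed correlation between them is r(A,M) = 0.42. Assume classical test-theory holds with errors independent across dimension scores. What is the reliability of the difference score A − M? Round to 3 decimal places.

0.500

Var(A−M) = 1 + 1 − 2·0.42 = 2 − 0.84 = 1.16.
With uncorrelated errors the cross-covariances are all true-score covariance, so they carry over unchanged; only the diagonal terms shrink to ρᵢσᵢ².
True-score variance = [0.76 + 0.66] − 0.84 = 1.42 − 0.84 = 0.58.
Reliability = 0.58 / 1.16 = 0.500.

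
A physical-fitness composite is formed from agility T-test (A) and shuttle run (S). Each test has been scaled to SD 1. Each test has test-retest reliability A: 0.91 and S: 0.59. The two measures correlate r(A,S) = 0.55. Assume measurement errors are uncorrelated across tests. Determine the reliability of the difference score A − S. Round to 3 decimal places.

0.444

Var(A−S) = 1 + 1 − 2·0.55 = 2 − 1.1 = 0.9.
Under uncorrelated errors the observed covariances equal the true-score covariances, so only the own-variance terms attenuate.
True-score variance = [0.91 + 0.59] − 1.1 = 1.5 − 1.1 = 0.4.
Reliability = 0.4 / 0.9 = 0.444.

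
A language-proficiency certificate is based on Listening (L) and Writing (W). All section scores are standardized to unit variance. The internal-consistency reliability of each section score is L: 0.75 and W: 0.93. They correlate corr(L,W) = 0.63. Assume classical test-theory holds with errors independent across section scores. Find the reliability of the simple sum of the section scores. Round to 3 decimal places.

Var(L+W) = 2 + 2·[0.63] = 2 + 1.26 = 3.26.
Under uncorrelated errors the observed covariances equal the true-score covariances, so only the own-variance terms attenuate.
True-score variance = [0.75 + 0.93] + 1.26 = 1.68 + 1.26 = 2.94.
Reliability = 2.94 / 3.26 = 0.902.

0.902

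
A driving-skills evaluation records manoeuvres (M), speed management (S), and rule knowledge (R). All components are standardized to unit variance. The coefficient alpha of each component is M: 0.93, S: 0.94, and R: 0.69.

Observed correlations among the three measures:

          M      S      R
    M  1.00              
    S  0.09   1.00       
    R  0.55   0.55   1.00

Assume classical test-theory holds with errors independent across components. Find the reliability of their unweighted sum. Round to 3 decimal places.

Var(M+S+R) = 3 + 2·[0.09 + 0.55 + 0.55] = 3 + 2.38 = 5.38.
Under uncorrelated errors the observed covariances equal the true-score covariances, so only the own-variance terms attenuate.
True-score variance = [0.93 + 0.94 + 0.69] + 2.38 = 2.56 + 2.38 = 4.94.
Reliability = 4.94 / 5.38 = 0.918.

0.918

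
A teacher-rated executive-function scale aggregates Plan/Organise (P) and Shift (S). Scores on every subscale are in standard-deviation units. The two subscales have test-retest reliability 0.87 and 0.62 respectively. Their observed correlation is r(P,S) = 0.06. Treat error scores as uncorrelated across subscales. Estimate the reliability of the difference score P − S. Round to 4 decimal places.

0.7287

Var(P−S) = 1 + 1 − 2·0.06 = 2 − 0.12 = 1.88.
With uncorrelated errors the cross-covariances are all true-score covariance, so they carry over unchanged; only the diagonal terms shrink to ρᵢσᵢ².
True-score variance = [0.87 + 0.62] − 0.12 = 1.49 − 0.12 = 1.37.
Reliability = 1.37 / 1.88 = 0.7287.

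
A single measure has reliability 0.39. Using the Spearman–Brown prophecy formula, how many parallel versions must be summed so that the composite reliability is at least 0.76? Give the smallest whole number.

5

k ≥ ρ*(1−ρ₁)/(ρ₁(1−ρ*)) = 0.76·0.61 / (0.39·0.24) = 4.953.
Smallest integer k = 5.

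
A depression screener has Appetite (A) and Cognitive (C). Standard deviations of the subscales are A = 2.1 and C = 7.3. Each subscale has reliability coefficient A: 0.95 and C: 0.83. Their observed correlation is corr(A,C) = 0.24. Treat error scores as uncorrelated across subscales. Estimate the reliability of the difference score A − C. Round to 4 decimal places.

Var(A−C) = 2.1² + 7.3² − 2·2.1·7.3·0.24 = 57.7 − 7.3584 = 50.3416.
With uncorrelated errors the cross-covariances are all true-score covariance, so they carry over unchanged; only the diagonal terms shrink to ρᵢσᵢ².
True-score variance = [2.1²·0.95 + 7.3²·0.83] − 7.3584 = 48.4202 − 7.3584 = 41.0618.
Reliability = 41.0618 / 50.3416 = 0.8157.

0.8157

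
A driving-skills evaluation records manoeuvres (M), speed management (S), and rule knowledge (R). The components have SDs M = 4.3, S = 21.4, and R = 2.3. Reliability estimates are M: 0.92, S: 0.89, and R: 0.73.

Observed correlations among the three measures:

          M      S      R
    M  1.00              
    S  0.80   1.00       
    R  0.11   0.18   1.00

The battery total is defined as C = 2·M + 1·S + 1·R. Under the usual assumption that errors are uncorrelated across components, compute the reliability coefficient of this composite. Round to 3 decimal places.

Var(C) = 2²·4.3² + 21.4² + 2.3² + 2·[2·4.3·21.4·0.80 + 2·4.3·2.3·0.11 + 21.4·2.3·0.18] = 537.21 + 316.535 = 853.745.
Under uncorrelated errors the observed covariances equal the true-score covariances, so only the own-variance terms attenuate.
True-score variance = [2²·4.3²·0.92 + 21.4²·0.89 + 2.3²·0.73] + 316.535 = 479.489 + 316.535 = 796.024.
Reliability = 796.024 / 853.745 = 0.932.

0.932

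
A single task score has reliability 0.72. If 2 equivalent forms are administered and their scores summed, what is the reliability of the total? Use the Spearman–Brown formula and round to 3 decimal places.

0.837

ρ_k = kρ / (1 + (k−1)ρ) = 2·0.72 / (1 + 1·0.72) = 1.440 / 1.720 = 0.837.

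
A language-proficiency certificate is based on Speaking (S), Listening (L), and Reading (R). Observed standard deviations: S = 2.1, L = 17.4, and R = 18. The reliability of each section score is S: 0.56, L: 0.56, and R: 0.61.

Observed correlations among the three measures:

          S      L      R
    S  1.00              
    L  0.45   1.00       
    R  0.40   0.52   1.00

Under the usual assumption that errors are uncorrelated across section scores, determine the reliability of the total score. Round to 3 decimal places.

Var(S+L+R) = 2.1² + 17.4² + 18² + 2·[2.1·17.4·0.45 + 2.1·18·0.40 + 17.4·18·0.52] = 631.17 + 388.854 = 1020.02.
Under uncorrelated errors the observed covariances equal the true-score covariances, so only the own-variance terms attenuate.
True-score variance = [2.1²·0.56 + 17.4²·0.56 + 18²·0.61] + 388.854 = 369.655 + 388.854 = 758.509.
Reliability = 758.509 / 1020.02 = 0.744.

0.744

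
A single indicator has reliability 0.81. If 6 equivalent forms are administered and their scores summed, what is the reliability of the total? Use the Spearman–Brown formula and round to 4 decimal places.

0.9624

ρ_k = kρ / (1 + (k−1)ρ) = 6·0.81 / (1 + 5·0.81) = 4.860 / 5.050 = 0.9624.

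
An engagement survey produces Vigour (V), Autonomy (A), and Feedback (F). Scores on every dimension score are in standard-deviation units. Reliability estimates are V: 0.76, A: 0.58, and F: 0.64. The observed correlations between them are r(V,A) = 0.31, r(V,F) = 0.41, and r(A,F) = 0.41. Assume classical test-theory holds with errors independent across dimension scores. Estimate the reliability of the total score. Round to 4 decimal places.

0.8061

Var(V+A+F) = 3 + 2·[0.31 + 0.41 + 0.41] = 3 + 2.26 = 5.26.
Because errors are independent across components, Cov(Tᵢ,Tⱼ) = Cov(Xᵢ,Xⱼ); the off-diagonal part of the true-score variance is the same as above.
True-score variance = [0.76 + 0.58 + 0.64] + 2.26 = 1.98 + 2.26 = 4.24.
Reliability = 4.24 / 5.26 = 0.8061.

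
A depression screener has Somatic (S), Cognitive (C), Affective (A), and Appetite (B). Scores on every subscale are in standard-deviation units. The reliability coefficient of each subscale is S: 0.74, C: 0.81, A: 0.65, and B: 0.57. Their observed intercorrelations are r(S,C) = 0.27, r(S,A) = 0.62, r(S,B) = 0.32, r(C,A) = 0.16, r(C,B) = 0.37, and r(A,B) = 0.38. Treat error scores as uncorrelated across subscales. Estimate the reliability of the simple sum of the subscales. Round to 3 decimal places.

Var(S+C+A+B) = 4 + 2·[0.27 + 0.62 + 0.32 + 0.16 + 0.37 + 0.38] = 4 + 4.24 = 8.24.
With uncorrelated errors the cross-covariances are all true-score covariance, so they carry over unchanged; only the diagonal terms shrink to ρᵢσᵢ².
True-score variance = [0.74 + 0.81 + 0.65 + 0.57] + 4.24 = 2.77 + 4.24 = 7.01.
Reliability = 7.01 / 8.24 = 0.851.

0.851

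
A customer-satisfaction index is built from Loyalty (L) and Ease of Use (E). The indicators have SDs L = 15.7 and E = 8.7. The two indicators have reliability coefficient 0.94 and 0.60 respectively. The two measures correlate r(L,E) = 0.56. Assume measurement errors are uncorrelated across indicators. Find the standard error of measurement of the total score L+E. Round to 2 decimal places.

6.71

Var(total) = 322.18 + 152.981 = 475.161.
True-score variance = 277.115 + 152.981 = 430.095, so reliability = 0.9052.
Error variance = 475.161 − 430.095 = 45.0654; SEM = √45.0654 = 6.71.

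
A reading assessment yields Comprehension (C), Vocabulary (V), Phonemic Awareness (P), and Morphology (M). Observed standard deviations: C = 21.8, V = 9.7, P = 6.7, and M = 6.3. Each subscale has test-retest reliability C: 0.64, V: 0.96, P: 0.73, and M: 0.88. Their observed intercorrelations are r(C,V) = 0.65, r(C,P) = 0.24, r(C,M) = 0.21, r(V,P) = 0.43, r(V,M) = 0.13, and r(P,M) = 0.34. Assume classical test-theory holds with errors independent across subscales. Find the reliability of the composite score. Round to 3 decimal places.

0.834

Var(C+V+P+M) = 21.8² + 9.7² + 6.7² + 6.3² + 2·[21.8·9.7·0.65 + 21.8·6.7·0.24 + 21.8·6.3·0.21 + 9.7·6.7·0.43 + 9.7·6.3·0.13 + 6.7·6.3·0.34] = 653.91 + 503.172 = 1157.08.
Under uncorrelated errors the observed covariances equal the true-score covariances, so only the own-variance terms attenuate.
True-score variance = [21.8²·0.64 + 9.7²·0.96 + 6.7²·0.73 + 6.3²·0.88] + 503.172 = 462.177 + 503.172 = 965.349.
Reliability = 965.349 / 1157.08 = 0.834.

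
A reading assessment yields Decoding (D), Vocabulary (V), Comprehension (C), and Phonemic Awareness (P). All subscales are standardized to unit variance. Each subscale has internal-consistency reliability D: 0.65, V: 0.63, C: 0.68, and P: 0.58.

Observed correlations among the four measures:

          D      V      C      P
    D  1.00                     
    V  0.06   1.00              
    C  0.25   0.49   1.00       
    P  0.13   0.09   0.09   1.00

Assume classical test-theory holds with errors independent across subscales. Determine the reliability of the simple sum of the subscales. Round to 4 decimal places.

0.7653

Var(D+V+C+P) = 4 + 2·[0.06 + 0.25 + 0.13 + 0.49 + 0.09 + 0.09] = 4 + 2.22 = 6.22.
With uncorrelated errors the cross-covariances are all true-score covariance, so they carry over unchanged; only the diagonal terms shrink to ρᵢσᵢ².
True-score variance = [0.65 + 0.63 + 0.68 + 0.58] + 2.22 = 2.54 + 2.22 = 4.76.
Reliability = 4.76 / 6.22 = 0.7653.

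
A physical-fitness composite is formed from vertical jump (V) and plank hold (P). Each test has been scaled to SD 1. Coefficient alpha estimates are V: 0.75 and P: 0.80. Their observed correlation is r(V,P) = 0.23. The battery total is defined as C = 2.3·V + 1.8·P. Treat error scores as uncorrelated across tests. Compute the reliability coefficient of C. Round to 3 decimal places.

Var(C) = 2.3² + 1.8² + 2·[4.14·0.23] = 8.53 + 1.9044 = 10.4344.
With uncorrelated errors the cross-covariances are all true-score covariance, so they carry over unchanged; only the diagonal terms shrink to ρᵢσᵢ².
True-score variance = [2.3²·0.75 + 1.8²·0.80] + 1.9044 = 6.5595 + 1.9044 = 8.4639.
Reliability = 8.4639 / 10.4344 = 0.811.

0.811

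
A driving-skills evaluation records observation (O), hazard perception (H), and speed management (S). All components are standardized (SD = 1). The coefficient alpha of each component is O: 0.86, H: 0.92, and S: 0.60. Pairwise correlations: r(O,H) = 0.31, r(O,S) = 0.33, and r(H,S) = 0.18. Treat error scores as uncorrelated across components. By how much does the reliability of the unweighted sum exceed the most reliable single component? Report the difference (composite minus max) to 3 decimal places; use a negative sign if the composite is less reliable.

-0.054

Var(sum) = 3 + 1.64 = 4.64; true-score variance = 2.38 + 1.64 = 4.02; composite reliability = 0.8664.
Max component reliability = 0.9200.
Difference = 0.8664 − 0.9200 = -0.054.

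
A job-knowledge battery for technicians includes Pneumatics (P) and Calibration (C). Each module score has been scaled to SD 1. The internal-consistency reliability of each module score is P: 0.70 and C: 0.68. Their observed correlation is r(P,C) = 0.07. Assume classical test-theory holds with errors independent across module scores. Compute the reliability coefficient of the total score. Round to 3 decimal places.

Var(P+C) = 2 + 2·[0.07] = 2 + 0.14 = 2.14.
Because errors are independent across components, Cov(Tᵢ,Tⱼ) = Cov(Xᵢ,Xⱼ); the off-diagonal part of the true-score variance is the same as above.
True-score variance = [0.70 + 0.68] + 0.14 = 1.38 + 0.14 = 1.52.
Reliability = 1.52 / 2.14 = 0.710.

0.710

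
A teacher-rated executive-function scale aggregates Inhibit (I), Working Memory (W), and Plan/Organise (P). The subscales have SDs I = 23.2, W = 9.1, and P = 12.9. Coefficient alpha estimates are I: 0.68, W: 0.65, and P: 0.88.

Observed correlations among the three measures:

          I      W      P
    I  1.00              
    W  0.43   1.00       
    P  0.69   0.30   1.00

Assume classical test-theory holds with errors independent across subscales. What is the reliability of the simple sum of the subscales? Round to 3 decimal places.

Var(I+W+P) = 23.2² + 9.1² + 12.9² + 2·[23.2·9.1·0.43 + 23.2·12.9·0.69 + 9.1·12.9·0.30] = 787.46 + 665.004 = 1452.46.
With uncorrelated errors the cross-covariances are all true-score covariance, so they carry over unchanged; only the diagonal terms shrink to ρᵢσᵢ².
True-score variance = [23.2²·0.68 + 9.1²·0.65 + 12.9²·0.88] + 665.004 = 566.271 + 665.004 = 1231.27.
Reliability = 1231.27 / 1452.46 = 0.848.

0.848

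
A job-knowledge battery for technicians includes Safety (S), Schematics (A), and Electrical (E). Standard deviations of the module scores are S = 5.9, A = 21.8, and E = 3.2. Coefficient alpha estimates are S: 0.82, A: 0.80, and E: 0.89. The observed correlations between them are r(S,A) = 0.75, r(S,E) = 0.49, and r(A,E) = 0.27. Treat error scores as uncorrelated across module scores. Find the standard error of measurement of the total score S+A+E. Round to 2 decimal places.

Var(total) = 520.29 + 249.103 = 769.393.
True-score variance = 417.85 + 249.103 = 666.953, so reliability = 0.8669.
Error variance = 769.393 − 666.953 = 102.44; SEM = √102.44 = 10.12.

10.12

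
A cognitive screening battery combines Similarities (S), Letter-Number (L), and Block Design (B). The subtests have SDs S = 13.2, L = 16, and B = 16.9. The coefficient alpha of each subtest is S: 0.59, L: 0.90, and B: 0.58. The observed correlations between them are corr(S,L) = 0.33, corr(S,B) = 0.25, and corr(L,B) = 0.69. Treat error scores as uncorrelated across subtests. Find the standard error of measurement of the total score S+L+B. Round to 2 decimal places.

14.73

Var(total) = 715.85 + 624.084 = 1339.93.
True-score variance = 498.855 + 624.084 = 1122.94, so reliability = 0.8381.
Error variance = 1339.93 − 1122.94 = 216.995; SEM = √216.995 = 14.73.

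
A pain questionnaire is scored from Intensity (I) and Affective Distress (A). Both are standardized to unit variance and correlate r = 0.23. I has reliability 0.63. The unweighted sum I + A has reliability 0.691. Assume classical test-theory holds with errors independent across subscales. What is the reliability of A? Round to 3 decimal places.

0.610

Var(I+A) = 2 + 2·0.23 = 2.460.
True-score variance = ρ_I + ρ_A + 2·0.23, so 0.691 = (0.63 + ρ_A + 0.46) / 2.460.
ρ_A = 0.691·2.460 − 0.63 − 0.46 = 0.610.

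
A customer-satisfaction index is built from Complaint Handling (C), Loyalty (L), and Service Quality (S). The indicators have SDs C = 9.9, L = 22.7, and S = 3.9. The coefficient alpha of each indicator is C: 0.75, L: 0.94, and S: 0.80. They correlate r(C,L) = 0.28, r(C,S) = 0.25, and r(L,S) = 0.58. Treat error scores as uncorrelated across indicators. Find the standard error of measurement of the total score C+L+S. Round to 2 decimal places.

Var(total) = 628.51 + 247.849 = 876.359.
True-score variance = 570.048 + 247.849 = 817.897, so reliability = 0.9333.
Error variance = 876.359 − 817.897 = 58.4619; SEM = √58.4619 = 7.65.

7.65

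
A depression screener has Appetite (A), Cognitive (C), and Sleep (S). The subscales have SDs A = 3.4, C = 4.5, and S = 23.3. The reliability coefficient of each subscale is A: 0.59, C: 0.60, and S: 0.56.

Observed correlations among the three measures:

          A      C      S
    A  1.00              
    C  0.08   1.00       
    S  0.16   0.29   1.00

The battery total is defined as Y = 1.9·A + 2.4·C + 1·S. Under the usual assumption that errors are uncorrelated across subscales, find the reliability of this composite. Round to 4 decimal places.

0.6662

Var(Y) = 1.9²·3.4² + 2.4²·4.5² + 23.3² + 2·[4.56·3.4·4.5·0.08 + 1.9·3.4·23.3·0.16 + 2.4·4.5·23.3·0.29] = 701.262 + 205.28 = 906.541.
With uncorrelated errors the cross-covariances are all true-score covariance, so they carry over unchanged; only the diagonal terms shrink to ρᵢσᵢ².
True-score variance = [1.9²·3.4²·0.59 + 2.4²·4.5²·0.60 + 23.3²·0.56] + 205.28 = 398.624 + 205.28 = 603.904.
Reliability = 603.904 / 906.541 = 0.6662.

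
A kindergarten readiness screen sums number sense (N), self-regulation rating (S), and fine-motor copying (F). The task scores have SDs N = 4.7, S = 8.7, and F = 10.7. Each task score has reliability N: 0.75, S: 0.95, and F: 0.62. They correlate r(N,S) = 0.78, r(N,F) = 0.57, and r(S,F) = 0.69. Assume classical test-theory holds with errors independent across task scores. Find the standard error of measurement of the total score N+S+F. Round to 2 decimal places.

7.27

Var(total) = 212.27 + 249.583 = 461.853.
True-score variance = 159.457 + 249.583 = 409.04, so reliability = 0.8856.
Error variance = 461.853 − 409.04 = 52.8132; SEM = √52.8132 = 7.27.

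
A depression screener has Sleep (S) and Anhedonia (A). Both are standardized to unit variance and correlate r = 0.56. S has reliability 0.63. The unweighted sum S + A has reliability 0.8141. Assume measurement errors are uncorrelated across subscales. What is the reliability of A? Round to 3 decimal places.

0.790

Var(S+A) = 2 + 2·0.56 = 3.120.
True-score variance = ρ_S + ρ_A + 2·0.56, so 0.8141 = (0.63 + ρ_A + 1.12) / 3.120.
ρ_A = 0.8141·3.120 − 0.63 − 1.12 = 0.790.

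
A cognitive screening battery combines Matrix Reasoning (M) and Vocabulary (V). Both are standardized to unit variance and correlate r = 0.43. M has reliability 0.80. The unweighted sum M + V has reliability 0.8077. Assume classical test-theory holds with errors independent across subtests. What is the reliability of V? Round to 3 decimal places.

0.650

Var(M+V) = 2 + 2·0.43 = 2.860.
True-score variance = ρ_M + ρ_V + 2·0.43, so 0.8077 = (0.80 + ρ_V + 0.86) / 2.860.
ρ_V = 0.8077·2.860 − 0.80 − 0.86 = 0.650.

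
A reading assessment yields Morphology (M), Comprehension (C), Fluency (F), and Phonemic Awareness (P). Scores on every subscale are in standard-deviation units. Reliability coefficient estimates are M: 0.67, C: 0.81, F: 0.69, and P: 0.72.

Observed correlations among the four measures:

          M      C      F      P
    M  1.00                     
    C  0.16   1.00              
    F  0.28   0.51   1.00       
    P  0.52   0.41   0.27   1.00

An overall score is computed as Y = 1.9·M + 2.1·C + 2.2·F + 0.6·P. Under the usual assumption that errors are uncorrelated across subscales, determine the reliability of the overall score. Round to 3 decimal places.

Var(Y) = 1.9² + 2.1² + 2.2² + 0.6² + 2·[3.99·0.16 + 4.18·0.28 + 1.14·0.52 + 4.62·0.51 + 1.26·0.41 + 1.32·0.27] = 13.22 + 11.2616 = 24.4816.
Because errors are independent across components, Cov(Tᵢ,Tⱼ) = Cov(Xᵢ,Xⱼ); the off-diagonal part of the true-score variance is the same as above.
True-score variance = [1.9²·0.67 + 2.1²·0.81 + 2.2²·0.69 + 0.6²·0.72] + 11.2616 = 9.5896 + 11.2616 = 20.8512.
Reliability = 20.8512 / 24.4816 = 0.852.

0.852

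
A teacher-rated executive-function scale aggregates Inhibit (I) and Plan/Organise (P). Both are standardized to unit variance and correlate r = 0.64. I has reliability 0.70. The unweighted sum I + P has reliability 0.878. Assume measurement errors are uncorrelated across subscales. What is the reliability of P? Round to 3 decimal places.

0.900

Var(I+P) = 2 + 2·0.64 = 3.280.
True-score variance = ρ_I + ρ_P + 2·0.64, so 0.878 = (0.70 + ρ_P + 1.28) / 3.280.
ρ_P = 0.878·3.280 − 0.70 − 1.28 = 0.900.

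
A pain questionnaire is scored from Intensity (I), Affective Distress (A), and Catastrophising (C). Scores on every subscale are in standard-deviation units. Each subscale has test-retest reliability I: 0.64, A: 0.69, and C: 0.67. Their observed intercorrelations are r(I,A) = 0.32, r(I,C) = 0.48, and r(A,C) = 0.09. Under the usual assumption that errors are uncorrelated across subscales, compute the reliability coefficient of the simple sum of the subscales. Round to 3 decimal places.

0.791

Var(I+A+C) = 3 + 2·[0.32 + 0.48 + 0.09] = 3 + 1.78 = 4.78.
Under uncorrelated errors the observed covariances equal the true-score covariances, so only the own-variance terms attenuate.
True-score variance = [0.64 + 0.69 + 0.67] + 1.78 = 2 + 1.78 = 3.78.
Reliability = 3.78 / 4.78 = 0.791.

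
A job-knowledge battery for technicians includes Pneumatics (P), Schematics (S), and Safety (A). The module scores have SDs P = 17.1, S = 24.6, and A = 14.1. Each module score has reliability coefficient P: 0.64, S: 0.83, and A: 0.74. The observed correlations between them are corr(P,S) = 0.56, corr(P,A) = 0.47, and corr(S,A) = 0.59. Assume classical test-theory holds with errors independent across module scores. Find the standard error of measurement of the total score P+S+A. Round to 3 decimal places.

Var(total) = 1096.38 + 1107.08 = 2203.46.
True-score variance = 836.545 + 1107.08 = 1943.62, so reliability = 0.8821.
Error variance = 2203.46 − 1943.62 = 259.835; SEM = √259.835 = 16.119.

16.119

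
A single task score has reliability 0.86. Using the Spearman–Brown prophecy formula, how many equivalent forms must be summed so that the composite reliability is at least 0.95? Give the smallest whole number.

4

k ≥ ρ*(1−ρ₁)/(ρ₁(1−ρ*)) = 0.95·0.14 / (0.86·0.05) = 3.093.
Smallest integer k = 4.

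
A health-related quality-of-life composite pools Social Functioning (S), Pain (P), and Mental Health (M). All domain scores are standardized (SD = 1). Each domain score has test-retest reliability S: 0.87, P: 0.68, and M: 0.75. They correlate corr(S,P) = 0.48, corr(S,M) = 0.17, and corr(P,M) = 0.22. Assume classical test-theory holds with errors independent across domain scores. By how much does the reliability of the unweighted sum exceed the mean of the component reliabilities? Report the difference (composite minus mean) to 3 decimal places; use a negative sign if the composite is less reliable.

0.086

Var(sum) = 3 + 1.74 = 4.74; true-score variance = 2.3 + 1.74 = 4.04; composite reliability = 0.8523.
Mean component reliability = 0.7667.
Difference = 0.8523 − 0.7667 = 0.086.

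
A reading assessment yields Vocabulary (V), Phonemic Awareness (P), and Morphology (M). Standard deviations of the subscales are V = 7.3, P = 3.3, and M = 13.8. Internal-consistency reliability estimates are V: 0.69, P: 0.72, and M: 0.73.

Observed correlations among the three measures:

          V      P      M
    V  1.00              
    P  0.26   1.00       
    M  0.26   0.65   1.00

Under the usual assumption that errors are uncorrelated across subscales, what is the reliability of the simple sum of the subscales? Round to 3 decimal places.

Var(V+P+M) = 7.3² + 3.3² + 13.8² + 2·[7.3·3.3·0.26 + 7.3·13.8·0.26 + 3.3·13.8·0.65] = 254.62 + 124.114 = 378.734.
Under uncorrelated errors the observed covariances equal the true-score covariances, so only the own-variance terms attenuate.
True-score variance = [7.3²·0.69 + 3.3²·0.72 + 13.8²·0.73] + 124.114 = 183.632 + 124.114 = 307.746.
Reliability = 307.746 / 378.734 = 0.813.

0.813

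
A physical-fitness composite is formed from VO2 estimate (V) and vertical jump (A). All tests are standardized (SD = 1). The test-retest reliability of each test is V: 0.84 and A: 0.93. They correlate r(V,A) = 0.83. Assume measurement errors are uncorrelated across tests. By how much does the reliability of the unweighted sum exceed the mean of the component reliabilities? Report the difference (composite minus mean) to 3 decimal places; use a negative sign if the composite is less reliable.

Var(sum) = 2 + 1.66 = 3.66; true-score variance = 1.77 + 1.66 = 3.43; composite reliability = 0.9372.
Mean component reliability = 0.8850.
Difference = 0.9372 − 0.8850 = 0.052.

0.052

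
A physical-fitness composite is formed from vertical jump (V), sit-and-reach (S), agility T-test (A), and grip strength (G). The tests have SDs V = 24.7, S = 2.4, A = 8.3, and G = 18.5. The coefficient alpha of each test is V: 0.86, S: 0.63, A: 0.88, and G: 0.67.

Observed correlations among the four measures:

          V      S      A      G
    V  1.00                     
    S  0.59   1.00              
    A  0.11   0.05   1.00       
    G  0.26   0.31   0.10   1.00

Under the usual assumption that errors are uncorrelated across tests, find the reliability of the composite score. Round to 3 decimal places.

Var(V+S+A+G) = 24.7² + 2.4² + 8.3² + 18.5² + 2·[24.7·2.4·0.59 + 24.7·8.3·0.11 + 24.7·18.5·0.26 + 2.4·8.3·0.05 + 2.4·18.5·0.31 + 8.3·18.5·0.10] = 1026.99 + 412.897 = 1439.89.
With uncorrelated errors the cross-covariances are all true-score covariance, so they carry over unchanged; only the diagonal terms shrink to ρᵢσᵢ².
True-score variance = [24.7²·0.86 + 2.4²·0.63 + 8.3²·0.88 + 18.5²·0.67] + 412.897 = 818.237 + 412.897 = 1231.13.
Reliability = 1231.13 / 1439.89 = 0.855.

0.855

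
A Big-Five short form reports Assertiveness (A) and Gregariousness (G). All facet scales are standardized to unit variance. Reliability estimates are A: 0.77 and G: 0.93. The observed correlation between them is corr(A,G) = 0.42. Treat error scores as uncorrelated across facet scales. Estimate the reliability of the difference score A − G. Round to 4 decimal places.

0.7414

Var(A−G) = 1 + 1 − 2·0.42 = 2 − 0.84 = 1.16.
Under uncorrelated errors the observed covariances equal the true-score covariances, so only the own-variance terms attenuate.
True-score variance = [0.77 + 0.93] − 0.84 = 1.7 − 0.84 = 0.86.
Reliability = 0.86 / 1.16 = 0.7414.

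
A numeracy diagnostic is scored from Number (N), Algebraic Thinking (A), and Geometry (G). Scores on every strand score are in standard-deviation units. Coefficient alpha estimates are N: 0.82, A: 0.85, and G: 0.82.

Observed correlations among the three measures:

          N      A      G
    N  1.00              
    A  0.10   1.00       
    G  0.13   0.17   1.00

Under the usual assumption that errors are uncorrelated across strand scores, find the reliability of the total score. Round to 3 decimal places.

Var(N+A+G) = 3 + 2·[0.10 + 0.13 + 0.17] = 3 + 0.8 = 3.8.
Because errors are independent across components, Cov(Tᵢ,Tⱼ) = Cov(Xᵢ,Xⱼ); the off-diagonal part of the true-score variance is the same as above.
True-score variance = [0.82 + 0.85 + 0.82] + 0.8 = 2.49 + 0.8 = 3.29.
Reliability = 3.29 / 3.8 = 0.866.

0.866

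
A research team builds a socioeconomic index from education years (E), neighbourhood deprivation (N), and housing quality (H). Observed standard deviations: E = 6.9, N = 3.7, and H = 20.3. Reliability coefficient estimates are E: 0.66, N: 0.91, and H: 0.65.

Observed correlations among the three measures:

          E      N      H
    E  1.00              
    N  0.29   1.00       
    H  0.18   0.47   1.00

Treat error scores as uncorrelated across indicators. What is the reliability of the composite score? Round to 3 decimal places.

0.735

Var(E+N+H) = 6.9² + 3.7² + 20.3² + 2·[6.9·3.7·0.29 + 6.9·20.3·0.18 + 3.7·20.3·0.47] = 473.39 + 135.836 = 609.226.
Under uncorrelated errors the observed covariances equal the true-score covariances, so only the own-variance terms attenuate.
True-score variance = [6.9²·0.66 + 3.7²·0.91 + 20.3²·0.65] + 135.836 = 311.739 + 135.836 = 447.575.
Reliability = 447.575 / 609.226 = 0.735.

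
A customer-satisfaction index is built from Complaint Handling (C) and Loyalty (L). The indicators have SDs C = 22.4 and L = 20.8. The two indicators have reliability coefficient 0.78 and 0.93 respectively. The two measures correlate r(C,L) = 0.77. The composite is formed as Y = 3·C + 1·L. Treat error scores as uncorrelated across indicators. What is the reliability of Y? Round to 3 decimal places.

0.856

Var(Y) = 3²·22.4² + 20.8² + 2·[3·22.4·20.8·0.77] = 4948.48 + 2152.55 = 7101.03.
Under uncorrelated errors the observed covariances equal the true-score covariances, so only the own-variance terms attenuate.
True-score variance = [3²·22.4²·0.78 + 20.8²·0.93] + 2152.55 = 3924.71 + 2152.55 = 6077.26.
Reliability = 6077.26 / 7101.03 = 0.856.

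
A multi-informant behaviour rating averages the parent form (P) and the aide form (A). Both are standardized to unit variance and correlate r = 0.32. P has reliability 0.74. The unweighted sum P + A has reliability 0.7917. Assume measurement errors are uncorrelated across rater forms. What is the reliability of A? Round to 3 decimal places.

Var(P+A) = 2 + 2·0.32 = 2.640.
True-score variance = ρ_P + ρ_A + 2·0.32, so 0.7917 = (0.74 + ρ_A + 0.64) / 2.640.
ρ_A = 0.7917·2.640 − 0.74 − 0.64 = 0.710.

0.710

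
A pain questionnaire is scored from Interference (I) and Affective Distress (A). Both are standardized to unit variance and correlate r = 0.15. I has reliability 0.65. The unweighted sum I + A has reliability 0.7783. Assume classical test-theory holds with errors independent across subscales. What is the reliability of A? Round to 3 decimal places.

0.840

Var(I+A) = 2 + 2·0.15 = 2.300.
True-score variance = ρ_I + ρ_A + 2·0.15, so 0.7783 = (0.65 + ρ_A + 0.30) / 2.300.
ρ_A = 0.7783·2.300 − 0.65 − 0.30 = 0.840.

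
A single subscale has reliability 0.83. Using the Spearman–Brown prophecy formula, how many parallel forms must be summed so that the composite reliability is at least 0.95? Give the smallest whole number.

k ≥ ρ*(1−ρ₁)/(ρ₁(1−ρ*)) = 0.95·0.17 / (0.83·0.05) = 3.892.
Smallest integer k = 4.

4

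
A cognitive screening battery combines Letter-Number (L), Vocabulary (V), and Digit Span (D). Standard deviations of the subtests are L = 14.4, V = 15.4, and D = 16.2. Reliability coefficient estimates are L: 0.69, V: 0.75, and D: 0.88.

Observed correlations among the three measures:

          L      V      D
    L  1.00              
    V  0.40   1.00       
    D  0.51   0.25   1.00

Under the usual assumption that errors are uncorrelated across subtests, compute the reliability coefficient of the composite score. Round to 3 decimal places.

0.876

Var(L+V+D) = 14.4² + 15.4² + 16.2² + 2·[14.4·15.4·0.40 + 14.4·16.2·0.51 + 15.4·16.2·0.25] = 706.96 + 540.094 = 1247.05.
With uncorrelated errors the cross-covariances are all true-score covariance, so they carry over unchanged; only the diagonal terms shrink to ρᵢσᵢ².
True-score variance = [14.4²·0.69 + 15.4²·0.75 + 16.2²·0.88] + 540.094 = 551.896 + 540.094 = 1091.99.
Reliability = 1091.99 / 1247.05 = 0.876.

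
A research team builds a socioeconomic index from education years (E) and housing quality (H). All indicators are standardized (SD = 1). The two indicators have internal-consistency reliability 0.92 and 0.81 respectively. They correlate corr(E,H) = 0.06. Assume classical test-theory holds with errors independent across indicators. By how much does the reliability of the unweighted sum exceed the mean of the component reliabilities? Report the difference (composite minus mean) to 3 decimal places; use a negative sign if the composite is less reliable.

Var(sum) = 2 + 0.12 = 2.12; true-score variance = 1.73 + 0.12 = 1.85; composite reliability = 0.8726.
Mean component reliability = 0.8650.
Difference = 0.8726 − 0.8650 = 0.008.

0.008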